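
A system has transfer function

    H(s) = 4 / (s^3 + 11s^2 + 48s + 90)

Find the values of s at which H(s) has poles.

s = -3 + 3j, -3 - 3j, -5

The poles are the roots of the denominator s^3 + 11s^2 + 48s + 90 = 0.
Trying s = -5: the polynomial evaluates to 0, so (s + 5) is a factor.
Dividing out leaves s^2 + 6s + 18 = 0.
The quadratic formula then gives s = -3 ± 3j.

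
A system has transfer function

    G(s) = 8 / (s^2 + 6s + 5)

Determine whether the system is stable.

stable

The denominator s^2 + 6s + 5 factors as (s + 1)(s + 5), giving poles at s = -1, -5.
Since all poles lie strictly in the left half-plane, the system is stable.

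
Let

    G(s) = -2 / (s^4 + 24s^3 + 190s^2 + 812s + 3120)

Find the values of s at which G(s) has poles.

The poles are the roots of the denominator s^4 + 24s^3 + 190s^2 + 812s + 3120 = 0.
Trying s = -12: the polynomial evaluates to 0, so (s + 12) is a factor.
Dividing out leaves s^3 + 12s^2 + 46s + 260 = 0.
This factors further as (s^2 + 2s + 26)(s + 10) = 0.

s = -1 ± 5j, -12, -10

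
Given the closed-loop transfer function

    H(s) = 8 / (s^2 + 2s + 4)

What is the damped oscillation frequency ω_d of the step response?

ω_d ≈ 1.732 rad/s

Comparing s^2 + 2s + 4 to s^2 + 2ζωₙs + ωₙ²: ωₙ = 2 rad/s and ζ = 2/(2·2) = 0.5.
ζωₙ = 2/2 = 1, so ω_d = ωₙ√(1−ζ²) = √(ωₙ² − (ζωₙ)²) = √(4 − 1²) = √3 ≈ 1.732 rad/s.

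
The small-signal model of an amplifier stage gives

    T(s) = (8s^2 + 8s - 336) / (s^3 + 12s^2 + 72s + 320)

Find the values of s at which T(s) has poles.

The poles are the roots of the denominator s^3 + 12s^2 + 72s + 320 = 0.
Trying s = -8: the polynomial evaluates to 0, so (s + 8) is a factor.
Dividing out leaves s^2 + 4s + 40 = 0.
The quadratic formula then gives s = -2 ± 6j.

s = -2 ± 6j, -8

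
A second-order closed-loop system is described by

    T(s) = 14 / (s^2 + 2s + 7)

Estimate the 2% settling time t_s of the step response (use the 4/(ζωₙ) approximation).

Comparing s^2 + 2s + 7 to s^2 + 2ζωₙs + ωₙ²: ωₙ = √7 ≈ 2.646 rad/s and ζ = 2/(2·√7) ≈ 0.3780.
ζωₙ = 2/2 = 1, so t_s ≈ 4/(ζωₙ) = 4/1 = 4 s.

t_s ≈ 4 s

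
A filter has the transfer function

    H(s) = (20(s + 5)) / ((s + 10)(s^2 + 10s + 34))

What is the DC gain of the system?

At s = 0 each factor (s + a) contributes a and each (s^2 + bs + c) contributes c.
H(0) = 20·(5) / ((10) · (34)) = 100/340 = 5/17.

H(0) = 5/17 ≈ 0.2941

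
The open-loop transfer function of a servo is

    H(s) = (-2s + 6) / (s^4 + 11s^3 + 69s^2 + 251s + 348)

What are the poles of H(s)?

The poles are the roots of the denominator s^4 + 11s^3 + 69s^2 + 251s + 348 = 0.
Trying s = -4: the polynomial evaluates to 0, so (s + 4) is a factor.
Dividing out leaves s^3 + 7s^2 + 41s + 87 = 0.
This factors further as (s^2 + 4s + 29)(s + 3) = 0.

s = -2 ± 5j, -4, -3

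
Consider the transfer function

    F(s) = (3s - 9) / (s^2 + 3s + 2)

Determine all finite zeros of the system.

s = 3

Set the numerator to zero: 3s - 9 = 0, i.e. 3·(s - 3) = 0.
So s = 3.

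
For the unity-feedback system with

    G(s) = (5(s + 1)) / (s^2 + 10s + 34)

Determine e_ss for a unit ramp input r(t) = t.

e_ss = ∞

G(s) has no poles at the origin.
This is a Type 0 system; Kv = lim_{s→0} s·G(s) = 0, so the steady-state error for a ramp input is infinite.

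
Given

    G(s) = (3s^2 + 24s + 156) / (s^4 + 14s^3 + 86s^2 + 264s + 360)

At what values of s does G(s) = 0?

Set the numerator to zero: 3s^2 + 24s + 156 = 0, i.e. 3·(s^2 + 8s + 52) = 0.
Factoring: (s^2 + 8s + 52) = 0.

s = -4 ± 6j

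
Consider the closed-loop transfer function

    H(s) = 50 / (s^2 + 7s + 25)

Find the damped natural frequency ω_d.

ω_d ≈ 3.571 rad/s

Comparing s^2 + 7s + 25 to s^2 + 2ζωₙs + ωₙ²: ωₙ = 5 rad/s and ζ = 7/(2·5) = 0.7.
ζωₙ = 7/2 = 3.5, so ω_d = ωₙ√(1−ζ²) = √(ωₙ² − (ζωₙ)²) = √(25 − 3.5²) = √12.75 ≈ 3.571 rad/s.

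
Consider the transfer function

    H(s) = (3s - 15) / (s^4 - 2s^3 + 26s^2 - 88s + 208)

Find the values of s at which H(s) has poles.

The poles are the roots of the denominator s^4 - 2s^3 + 26s^2 - 88s + 208 = 0.
No real roots exist; factor into two real quadratics: (s^2 - 4s + 8)(s^2 + 2s + 26) = 0.
Each quadratic gives a conjugate pair via the quadratic formula.

s = 2 ± 2j, -1 ± 5j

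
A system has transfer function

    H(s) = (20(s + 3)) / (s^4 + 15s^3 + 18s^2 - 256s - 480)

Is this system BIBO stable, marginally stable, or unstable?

unstable

The denominator s^4 + 15s^3 + 18s^2 - 256s - 480 factors as (s + 2)(s + 12)(s - 4)(s + 5), giving poles at s = -2, -12, 4, -5.
Since the pole(s) at s = 4 lie in the right half-plane, the system is unstable.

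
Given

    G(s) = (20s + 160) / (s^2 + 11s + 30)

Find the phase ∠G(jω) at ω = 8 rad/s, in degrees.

At s = j8: numerator = 160 + j160, denominator = -34 + j88.
∠G = ∠num − ∠den = 45° − (111.12°) = -66.12°.

∠G(j8) ≈ -66.12°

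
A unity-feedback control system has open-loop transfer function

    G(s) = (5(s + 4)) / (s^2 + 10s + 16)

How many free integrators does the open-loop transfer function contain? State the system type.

The denominator has no factor of s at the origin — no free integrator — so this is a Type 0 system.

Type 0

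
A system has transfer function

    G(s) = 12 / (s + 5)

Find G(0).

Set s = 0: G(0) = (12) / (5) = 12/5.

G(0) = 12/5 ≈ 2.400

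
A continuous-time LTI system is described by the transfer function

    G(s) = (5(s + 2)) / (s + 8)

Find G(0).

At s = 0 each factor (s + a) contributes a and each (s^2 + bs + c) contributes c.
G(0) = 5·(2) / ((8)) = 10/8 = 5/4.

G(0) = 5/4 ≈ 1.250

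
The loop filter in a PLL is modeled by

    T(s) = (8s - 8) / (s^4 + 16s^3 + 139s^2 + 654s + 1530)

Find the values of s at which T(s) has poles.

s = -3 + 6j, -3 - 6j, -5 + 3j, -5 - 3j

The poles are the roots of the denominator s^4 + 16s^3 + 139s^2 + 654s + 1530 = 0.
No real roots exist; factor into two real quadratics: (s^2 + 6s + 45)(s^2 + 10s + 34) = 0.
Each quadratic gives a conjugate pair via the quadratic formula.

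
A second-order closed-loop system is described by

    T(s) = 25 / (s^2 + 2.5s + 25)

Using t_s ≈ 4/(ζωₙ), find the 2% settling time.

t_s ≈ 3.200 s

Comparing s^2 + 2.5s + 25 to s^2 + 2ζωₙs + ωₙ²: ωₙ = 5 rad/s and ζ = 2.5/(2·5) = 0.25.
ζωₙ = 2.5/2 = 1.25, so t_s ≈ 4/(ζωₙ) = 4/1.25 = 3.200 s.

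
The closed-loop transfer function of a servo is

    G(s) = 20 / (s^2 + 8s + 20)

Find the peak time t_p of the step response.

t_p ≈ 1.571 s

Comparing s^2 + 8s + 20 to s^2 + 2ζωₙs + ωₙ²: ωₙ = √20 ≈ 4.472 rad/s and ζ = 8/(2·√20) ≈ 0.8944.
ζωₙ = 8/2 = 4, so ω_d = ωₙ√(1−ζ²) = √(ωₙ² − (ζωₙ)²) = √(20 − 4²) = √4 = 2 rad/s.
t_p = π/ω_d = π/2 ≈ 1.571 s.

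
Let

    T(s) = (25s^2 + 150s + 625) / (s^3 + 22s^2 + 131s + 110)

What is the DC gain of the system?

T(0) = 125/22 ≈ 5.682

Set s = 0: T(0) = (625) / (110) = 125/22.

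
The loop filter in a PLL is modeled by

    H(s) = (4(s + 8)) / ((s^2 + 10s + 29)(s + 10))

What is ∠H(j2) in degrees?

At s = j2: numerator = 32 + j8, denominator = 210 + j250.
∠H = ∠num − ∠den = 14.036° − (49.970°) = -35.93°.

∠H(j2) ≈ -35.93°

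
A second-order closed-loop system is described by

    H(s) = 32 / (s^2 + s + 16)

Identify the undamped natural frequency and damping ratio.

Compare the denominator to the standard form s^2 + 2ζωₙs + ωₙ².
ωₙ² = 16, so ωₙ = 4 rad/s.
2ζωₙ = 1, so ζ = 1/(2·4) = 0.125.

ωₙ = 4 rad/s, ζ = 0.125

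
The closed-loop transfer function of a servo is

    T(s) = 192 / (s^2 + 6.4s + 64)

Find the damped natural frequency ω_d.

Comparing s^2 + 6.4s + 64 to s^2 + 2ζωₙs + ωₙ²: ωₙ = 8 rad/s and ζ = 6.4/(2·8) = 0.4.
ζωₙ = 6.4/2 = 3.2, so ω_d = ωₙ√(1−ζ²) = √(ωₙ² − (ζωₙ)²) = √(64 − 3.2²) = √53.76 ≈ 7.332 rad/s.

ω_d ≈ 7.332 rad/s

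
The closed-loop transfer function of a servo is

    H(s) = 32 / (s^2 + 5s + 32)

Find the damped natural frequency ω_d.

Comparing s^2 + 5s + 32 to s^2 + 2ζωₙs + ωₙ²: ωₙ = √32 ≈ 5.657 rad/s and ζ = 5/(2·√32) ≈ 0.4419.
ζωₙ = 5/2 = 2.5, so ω_d = ωₙ√(1−ζ²) = √(ωₙ² − (ζωₙ)²) = √(32 − 2.5²) = √25.75 ≈ 5.074 rad/s.

ω_d ≈ 5.074 rad/s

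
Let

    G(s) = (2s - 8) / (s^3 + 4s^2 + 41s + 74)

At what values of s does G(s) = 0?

s = 4

Set the numerator to zero: 2s - 8 = 0, i.e. 2·(s - 4) = 0.
So s = 4.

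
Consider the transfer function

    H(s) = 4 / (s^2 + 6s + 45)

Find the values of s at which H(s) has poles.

s = -3 + 6j, -3 - 6j

The poles are the roots of the denominator s^2 + 6s + 45 = 0.
Using the quadratic formula: s = (-6 ± √(-144))/2 = -3 ± 6j.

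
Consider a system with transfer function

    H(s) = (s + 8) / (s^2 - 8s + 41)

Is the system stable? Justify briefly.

The poles can be read from the denominator factors: s = 4 ± 5j.
Since the pole(s) at s = 4 ± 5j lie in the right half-plane, the system is unstable.

unstable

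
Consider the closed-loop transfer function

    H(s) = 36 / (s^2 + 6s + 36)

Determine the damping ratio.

Compare the denominator to the standard form s^2 + 2ζωₙs + ωₙ².
ωₙ² = 36, so ωₙ = 6 rad/s.
2ζωₙ = 6, so ζ = 6/(2·6) = 0.5.

ζ = 0.5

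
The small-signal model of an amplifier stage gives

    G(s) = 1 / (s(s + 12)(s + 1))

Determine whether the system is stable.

marginally stable

The poles can be read from the denominator factors: s = 0, -12, -1.
Since the simple pole(s) at s = 0 lie on the jω-axis with none in the right half-plane, the system is marginally stable.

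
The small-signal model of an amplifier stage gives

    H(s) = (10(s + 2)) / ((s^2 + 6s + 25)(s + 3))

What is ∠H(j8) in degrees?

At s = j8: numerator = 20 + j80, denominator = -501 - j168.
∠H = ∠num − ∠den = 75.964° − (-161.46°) = 237.4°, which wraps to -122.6°.

∠H(j8) ≈ -122.6°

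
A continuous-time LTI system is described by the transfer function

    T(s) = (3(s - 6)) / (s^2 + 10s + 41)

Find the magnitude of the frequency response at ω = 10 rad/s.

Substitute s = j10: numerator = -18 + j30, denominator = -59 + j100.
|T(j10)| = |-18 + j30| / |-59 + j100| = 34.986 / 116.11 ≈ 0.3013.

|T(j10)| ≈ 0.3013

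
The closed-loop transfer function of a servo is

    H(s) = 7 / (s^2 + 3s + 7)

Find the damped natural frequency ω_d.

Comparing s^2 + 3s + 7 to s^2 + 2ζωₙs + ωₙ²: ωₙ = √7 ≈ 2.646 rad/s and ζ = 3/(2·√7) ≈ 0.5669.
ζωₙ = 3/2 = 1.5, so ω_d = ωₙ√(1−ζ²) = √(ωₙ² − (ζωₙ)²) = √(7 − 1.5²) = √4.75 ≈ 2.179 rad/s.

ω_d ≈ 2.179 rad/s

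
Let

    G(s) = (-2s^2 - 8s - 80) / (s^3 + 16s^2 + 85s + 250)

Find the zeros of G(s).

s = -2 ± 6j

Set the numerator to zero: -2s^2 - 8s - 80 = 0, i.e. -2·(s^2 + 4s + 40) = 0.
Factoring: (s^2 + 4s + 40) = 0.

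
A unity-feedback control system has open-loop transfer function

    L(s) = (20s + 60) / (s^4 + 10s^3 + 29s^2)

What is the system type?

Type 2

Factor s from the denominator: s^4 + 10s^3 + 29s^2 = s^2·(s^2 + 10s + 29).
There are 2 poles at the origin, so the system is Type 2.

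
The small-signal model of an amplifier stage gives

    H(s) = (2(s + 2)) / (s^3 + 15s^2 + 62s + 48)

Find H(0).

Set s = 0: H(0) = (4) / (48) = 1/12.

H(0) = 1/12 ≈ 0.08333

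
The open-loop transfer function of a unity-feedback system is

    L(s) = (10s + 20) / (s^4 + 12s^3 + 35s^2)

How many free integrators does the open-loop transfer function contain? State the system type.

Type 2

Factor s from the denominator: s^4 + 12s^3 + 35s^2 = s^2·(s^2 + 12s + 35).
There are 2 poles at the origin, so the system is Type 2.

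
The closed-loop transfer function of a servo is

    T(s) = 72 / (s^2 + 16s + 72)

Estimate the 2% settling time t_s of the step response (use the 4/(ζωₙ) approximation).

t_s ≈ 0.5000 s

Comparing s^2 + 16s + 72 to s^2 + 2ζωₙs + ωₙ²: ωₙ = √72 ≈ 8.485 rad/s and ζ = 16/(2·√72) ≈ 0.9428.
ζωₙ = 16/2 = 8, so t_s ≈ 4/(ζωₙ) = 4/8 = 0.5000 s.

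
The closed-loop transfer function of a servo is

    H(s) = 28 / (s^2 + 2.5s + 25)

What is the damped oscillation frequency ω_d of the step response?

ω_d ≈ 4.841 rad/s

Comparing s^2 + 2.5s + 25 to s^2 + 2ζωₙs + ωₙ²: ωₙ = 5 rad/s and ζ = 2.5/(2·5) = 0.25.
ζωₙ = 2.5/2 = 1.25, so ω_d = ωₙ√(1−ζ²) = √(ωₙ² − (ζωₙ)²) = √(25 − 1.25²) = √23.4375 ≈ 4.841 rad/s.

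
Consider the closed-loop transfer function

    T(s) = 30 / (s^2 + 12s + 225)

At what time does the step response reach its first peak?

Comparing s^2 + 12s + 225 to s^2 + 2ζωₙs + ωₙ²: ωₙ = 15 rad/s and ζ = 12/(2·15) = 0.4.
ζωₙ = 12/2 = 6, so ω_d = ωₙ√(1−ζ²) = √(ωₙ² − (ζωₙ)²) = √(225 − 6²) = √189 ≈ 13.75 rad/s.
t_p = π/ω_d = π/13.75 ≈ 0.2285 s.

t_p ≈ 0.2285 s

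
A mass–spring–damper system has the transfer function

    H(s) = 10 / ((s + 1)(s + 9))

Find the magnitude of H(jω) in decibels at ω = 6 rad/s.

Substitute s = j6: numerator = 10, denominator = -27 + j60.
|H(j6)| = |10| / |-27 + j60| = 10 / 65.795 ≈ 0.1520.
In decibels: 20·log₁₀(0.1520) ≈ -16.4 dB.

|H(j6)|_dB ≈ -16.4 dB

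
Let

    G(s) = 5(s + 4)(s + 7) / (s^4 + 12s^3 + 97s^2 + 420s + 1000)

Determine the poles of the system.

s = -2 ± 6j, -4 ± 3j

The poles are the roots of the denominator s^4 + 12s^3 + 97s^2 + 420s + 1000 = 0.
No real roots exist; factor into two real quadratics: (s^2 + 4s + 40)(s^2 + 8s + 25) = 0.
Each quadratic gives a conjugate pair via the quadratic formula.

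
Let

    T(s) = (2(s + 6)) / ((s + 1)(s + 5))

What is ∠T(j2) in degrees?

At s = j2: numerator = 12 + j4, denominator = 1 + j12.
∠T = ∠num − ∠den = 18.435° − (85.236°) = -66.80°.

∠T(j2) ≈ -66.80°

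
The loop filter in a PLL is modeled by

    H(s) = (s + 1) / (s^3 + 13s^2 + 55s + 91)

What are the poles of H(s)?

The poles are the roots of the denominator s^3 + 13s^2 + 55s + 91 = 0.
Trying s = -7: the polynomial evaluates to 0, so (s + 7) is a factor.
Dividing out leaves s^2 + 6s + 13 = 0.
The quadratic formula then gives s = -3 ± 2j.

s = -3 ± 2j, -7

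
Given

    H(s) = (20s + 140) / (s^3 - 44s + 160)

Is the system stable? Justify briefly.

The denominator s^3 - 44s + 160 factors as (s + 8)(s^2 - 8s + 20), giving poles at s = -8, 4 + 2j, 4 - 2j.
Since the pole(s) at s = 4 ± 2j lie in the right half-plane, the system is unstable.

unstable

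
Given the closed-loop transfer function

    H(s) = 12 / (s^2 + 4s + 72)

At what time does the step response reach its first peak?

t_p ≈ 0.3810 s

Comparing s^2 + 4s + 72 to s^2 + 2ζωₙs + ωₙ²: ωₙ = √72 ≈ 8.485 rad/s and ζ = 4/(2·√72) ≈ 0.2357.
ζωₙ = 4/2 = 2, so ω_d = ωₙ√(1−ζ²) = √(ωₙ² − (ζωₙ)²) = √(72 − 2²) = √68 ≈ 8.246 rad/s.
t_p = π/ω_d = π/8.246 ≈ 0.3810 s.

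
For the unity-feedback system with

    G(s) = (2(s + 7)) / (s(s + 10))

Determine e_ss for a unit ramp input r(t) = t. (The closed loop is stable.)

G(s) has one pole at the origin.
This is a Type 1 system. Kv = lim_{s→0} s·G(s) = 14/10 = 7/5.
e_ss = 1/Kv = 1/(7/5) = 5/7 ≈ 0.7143.

e_ss = 0.7143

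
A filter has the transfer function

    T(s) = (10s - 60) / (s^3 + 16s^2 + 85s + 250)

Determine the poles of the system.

s = -10, -3 ± 4j

The poles are the roots of the denominator s^3 + 16s^2 + 85s + 250 = 0.
Trying s = -10: the polynomial evaluates to 0, so (s + 10) is a factor.
Dividing out leaves s^2 + 6s + 25 = 0.
The quadratic formula then gives s = -3 ± 4j.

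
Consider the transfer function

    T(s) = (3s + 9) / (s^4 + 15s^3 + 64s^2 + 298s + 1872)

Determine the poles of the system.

s = -8, -9, 1 + 5j, 1 - 5j

The poles are the roots of the denominator s^4 + 15s^3 + 64s^2 + 298s + 1872 = 0.
Trying s = -8: the polynomial evaluates to 0, so (s + 8) is a factor.
Dividing out leaves s^3 + 7s^2 + 8s + 234 = 0.
This factors further as (s + 9)(s^2 - 2s + 26) = 0.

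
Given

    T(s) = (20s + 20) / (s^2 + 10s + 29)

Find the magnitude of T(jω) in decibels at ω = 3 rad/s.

Substitute s = j3: numerator = 20 + j60, denominator = 20 + j30.
|T(j3)| = |20 + j60| / |20 + j30| = 63.246 / 36.056 ≈ 1.754.
In decibels: 20·log₁₀(1.754) ≈ 4.88 dB.

|T(j3)|_dB ≈ 4.88 dB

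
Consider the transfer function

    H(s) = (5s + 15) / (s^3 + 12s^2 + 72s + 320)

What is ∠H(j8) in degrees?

∠H(j8) ≈ -102.4°

At s = j8: numerator = 15 + j40, denominator = -448 + j64.
∠H = ∠num − ∠den = 69.444° − (171.87°) = -102.4°.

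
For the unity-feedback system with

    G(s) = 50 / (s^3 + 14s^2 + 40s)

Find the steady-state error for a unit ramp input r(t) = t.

e_ss = 0.8000

G(s) has one pole at the origin.
This is a Type 1 system. Kv = lim_{s→0} s·G(s) = 50/40 = 5/4.
e_ss = 1/Kv = 1/(5/4) = 4/5 ≈ 0.8000.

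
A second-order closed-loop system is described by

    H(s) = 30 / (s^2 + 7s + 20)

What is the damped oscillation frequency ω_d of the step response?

Comparing s^2 + 7s + 20 to s^2 + 2ζωₙs + ωₙ²: ωₙ = √20 ≈ 4.472 rad/s and ζ = 7/(2·√20) ≈ 0.7826.
ζωₙ = 7/2 = 3.5, so ω_d = ωₙ√(1−ζ²) = √(ωₙ² − (ζωₙ)²) = √(20 − 3.5²) = √7.75 ≈ 2.784 rad/s.

ω_d ≈ 2.784 rad/s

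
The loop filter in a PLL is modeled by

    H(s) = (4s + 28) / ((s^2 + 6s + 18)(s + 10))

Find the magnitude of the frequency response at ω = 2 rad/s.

|H(j2)| ≈ 0.1549

Substitute s = j2: numerator = 28 + j8, denominator = 116 + j148.
|H(j2)| = |28 + j8| / |116 + j148| = 29.120 / 188.04 ≈ 0.1549.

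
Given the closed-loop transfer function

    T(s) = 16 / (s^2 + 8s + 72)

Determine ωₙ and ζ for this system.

Compare the denominator to the standard form s^2 + 2ζωₙs + ωₙ².
ωₙ² = 72, so ωₙ = √72 ≈ 8.485 rad/s.
2ζωₙ = 8, so ζ = 8/(2·√72) ≈ 0.4714.

ωₙ ≈ 8.485 rad/s, ζ ≈ 0.4714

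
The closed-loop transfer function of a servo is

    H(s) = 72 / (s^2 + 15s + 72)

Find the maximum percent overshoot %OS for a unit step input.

%OS ≈ 0.264%

Comparing s^2 + 15s + 72 to s^2 + 2ζωₙs + ωₙ²: ωₙ = √72 ≈ 8.485 rad/s and ζ = 15/(2·√72) ≈ 0.8839.
%OS = 100·exp(−πζ/√(1−ζ²)) = 100·exp(−π·0.8839/√(1−0.8839²)) ≈ 0.264%.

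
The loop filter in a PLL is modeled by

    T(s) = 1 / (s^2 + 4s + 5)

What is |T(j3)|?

|T(j3)| ≈ 0.07906

Substitute s = j3: numerator = 1, denominator = -4 + j12.
|T(j3)| = |1| / |-4 + j12| = 1 / 12.649 ≈ 0.07906.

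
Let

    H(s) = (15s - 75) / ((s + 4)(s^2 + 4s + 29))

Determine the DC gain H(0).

H(0) = -75/116 ≈ -0.6466

Set s = 0: H(0) = (-75) / (116) = -75/116.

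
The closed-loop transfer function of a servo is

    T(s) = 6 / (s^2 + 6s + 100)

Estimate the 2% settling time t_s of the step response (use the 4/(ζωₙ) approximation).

Comparing s^2 + 6s + 100 to s^2 + 2ζωₙs + ωₙ²: ωₙ = 10 rad/s and ζ = 6/(2·10) = 0.3.
ζωₙ = 6/2 = 3, so t_s ≈ 4/(ζωₙ) = 4/3 ≈ 1.333 s.

t_s ≈ 1.333 s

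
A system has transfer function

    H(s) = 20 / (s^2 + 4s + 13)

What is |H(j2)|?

Substitute s = j2: numerator = 20, denominator = 9 + j8.
|H(j2)| = |20| / |9 + j8| = 20 / 12.042 ≈ 1.661.

|H(j2)| ≈ 1.661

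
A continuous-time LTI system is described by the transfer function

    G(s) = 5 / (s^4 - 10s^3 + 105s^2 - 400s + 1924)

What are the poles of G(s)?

s = 4 ± 6j, 1 ± 6j

The poles are the roots of the denominator s^4 - 10s^3 + 105s^2 - 400s + 1924 = 0.
No real roots exist; factor into two real quadratics: (s^2 - 8s + 52)(s^2 - 2s + 37) = 0.
Each quadratic gives a conjugate pair via the quadratic formula.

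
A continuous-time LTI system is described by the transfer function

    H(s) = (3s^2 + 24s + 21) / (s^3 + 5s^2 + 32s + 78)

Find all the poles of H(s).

The poles are the roots of the denominator s^3 + 5s^2 + 32s + 78 = 0.
Trying s = -3: the polynomial evaluates to 0, so (s + 3) is a factor.
Dividing out leaves s^2 + 2s + 26 = 0.
The quadratic formula then gives s = -1 ± 5j.

s = -1 + 5j, -1 - 5j, -3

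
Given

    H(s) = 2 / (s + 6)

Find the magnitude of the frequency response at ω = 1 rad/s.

|H(j1)| ≈ 0.3288

Substitute s = j1: numerator = 2, denominator = 6 + j1.
|H(j1)| = |2| / |6 + j1| = 2 / 6.0828 ≈ 0.3288.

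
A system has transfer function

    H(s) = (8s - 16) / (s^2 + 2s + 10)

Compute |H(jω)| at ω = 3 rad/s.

|H(j3)| ≈ 4.742

Substitute s = j3: numerator = -16 + j24, denominator = 1 + j6.
|H(j3)| = |-16 + j24| / |1 + j6| = 28.844 / 6.0828 ≈ 4.742.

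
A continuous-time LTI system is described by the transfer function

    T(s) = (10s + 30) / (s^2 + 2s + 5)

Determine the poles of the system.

The poles are the roots of the denominator s^2 + 2s + 5 = 0.
Using the quadratic formula: s = (-2 ± √(-16))/2 = -1 ± 2j.

s = -1 ± 2j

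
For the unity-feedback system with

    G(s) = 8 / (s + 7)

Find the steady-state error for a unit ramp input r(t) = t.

e_ss = ∞

G(s) has no poles at the origin.
This is a Type 0 system; Kv = lim_{s→0} s·G(s) = 0, so the steady-state error for a ramp input is infinite.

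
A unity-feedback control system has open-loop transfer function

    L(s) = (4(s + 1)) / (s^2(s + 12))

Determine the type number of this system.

The denominator has 2 factors of s at the origin (free integrators), so this is a Type 2 system.

Type 2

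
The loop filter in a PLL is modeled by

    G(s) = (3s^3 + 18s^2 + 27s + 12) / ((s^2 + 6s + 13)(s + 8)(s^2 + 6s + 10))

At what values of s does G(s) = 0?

Set the numerator to zero: 3s^3 + 18s^2 + 27s + 12 = 0, i.e. 3·(s^3 + 6s^2 + 9s + 4) = 0.
Factoring: (s + 1)^2(s + 4) = 0.

s = -1, -1, -4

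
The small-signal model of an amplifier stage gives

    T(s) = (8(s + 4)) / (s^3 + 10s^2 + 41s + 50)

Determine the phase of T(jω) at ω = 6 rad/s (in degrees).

At s = j6: numerator = 32 + j48, denominator = -310 + j30.
∠T = ∠num − ∠den = 56.310° − (174.47°) = -118.2°.

∠T(j6) ≈ -118.2°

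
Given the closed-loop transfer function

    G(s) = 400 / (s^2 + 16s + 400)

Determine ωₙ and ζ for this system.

Compare the denominator to the standard form s^2 + 2ζωₙs + ωₙ².
ωₙ² = 400, so ωₙ = 20 rad/s.
2ζωₙ = 16, so ζ = 16/(2·20) = 0.4.

ωₙ = 20 rad/s, ζ = 0.4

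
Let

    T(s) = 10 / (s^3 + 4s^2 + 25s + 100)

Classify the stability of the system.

marginally stable

The denominator s^3 + 4s^2 + 25s + 100 factors as (s^2 + 25)(s + 4), giving poles at s = 5j, -5j, -4.
Since the simple pole(s) at s = 5j, -5j lie on the jω-axis with none in the right half-plane, the system is marginally stable.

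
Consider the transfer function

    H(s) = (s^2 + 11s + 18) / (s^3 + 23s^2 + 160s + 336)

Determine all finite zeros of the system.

Set the numerator to zero: s^2 + 11s + 18 = 0.
Factoring: (s + 2)(s + 9) = 0.

s = -2, -9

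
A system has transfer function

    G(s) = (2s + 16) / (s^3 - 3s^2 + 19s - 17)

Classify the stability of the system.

unstable

The denominator s^3 - 3s^2 + 19s - 17 factors as (s^2 - 2s + 17)(s - 1), giving poles at s = 1 ± 4j, 1.
Since the pole(s) at s = 1 ± 4j, 1 lie in the right half-plane, the system is unstable.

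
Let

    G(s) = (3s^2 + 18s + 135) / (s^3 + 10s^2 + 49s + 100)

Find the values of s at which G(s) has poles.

The poles are the roots of the denominator s^3 + 10s^2 + 49s + 100 = 0.
Trying s = -4: the polynomial evaluates to 0, so (s + 4) is a factor.
Dividing out leaves s^2 + 6s + 25 = 0.
The quadratic formula then gives s = -3 ± 4j.

s = -3 ± 4j, -4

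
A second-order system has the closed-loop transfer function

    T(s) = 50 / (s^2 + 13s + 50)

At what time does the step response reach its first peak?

Comparing s^2 + 13s + 50 to s^2 + 2ζωₙs + ωₙ²: ωₙ = √50 ≈ 7.071 rad/s and ζ = 13/(2·√50) ≈ 0.9192.
ζωₙ = 13/2 = 6.5, so ω_d = ωₙ√(1−ζ²) = √(ωₙ² − (ζωₙ)²) = √(50 − 6.5²) = √7.75 ≈ 2.784 rad/s.
t_p = π/ω_d = π/2.784 ≈ 1.128 s.

t_p ≈ 1.128 s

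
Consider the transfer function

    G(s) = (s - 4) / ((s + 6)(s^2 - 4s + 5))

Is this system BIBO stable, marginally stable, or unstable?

unstable

The poles can be read from the denominator factors: s = -6, 2 + j, 2 - j.
Since the pole(s) at s = 2 + j, 2 - j lie in the right half-plane, the system is unstable.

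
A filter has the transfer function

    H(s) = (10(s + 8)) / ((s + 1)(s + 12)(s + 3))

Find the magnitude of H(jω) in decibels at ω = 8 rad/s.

Substitute s = j8: numerator = 80 + j80, denominator = -988 - j104.
|H(j8)| = |80 + j80| / |-988 - j104| = 113.14 / 993.46 ≈ 0.1139.
In decibels: 20·log₁₀(0.1139) ≈ -18.9 dB.

|H(j8)|_dB ≈ -18.9 dB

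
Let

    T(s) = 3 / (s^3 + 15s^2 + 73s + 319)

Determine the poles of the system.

s = -2 ± 5j, -11

The poles are the roots of the denominator s^3 + 15s^2 + 73s + 319 = 0.
Trying s = -11: the polynomial evaluates to 0, so (s + 11) is a factor.
Dividing out leaves s^2 + 4s + 29 = 0.
The quadratic formula then gives s = -2 ± 5j.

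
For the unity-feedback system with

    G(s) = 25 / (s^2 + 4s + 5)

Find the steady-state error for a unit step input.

e_ss = 0.1667

G(s) has no poles at the origin.
This is a Type 0 system. Kp = lim_{s→0} G(s) = 25/5 = 5.
e_ss = 1/(1 + Kp) = 1/(1 + 5) = 1/6 ≈ 0.1667.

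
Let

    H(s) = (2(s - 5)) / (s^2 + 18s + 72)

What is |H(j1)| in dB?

|H(j1)|_dB ≈ -17.1 dB

Substitute s = j1: numerator = -10 + j2, denominator = 71 + j18.
|H(j1)| = |-10 + j2| / |71 + j18| = 10.198 / 73.246 ≈ 0.1392.
In decibels: 20·log₁₀(0.1392) ≈ -17.1 dB.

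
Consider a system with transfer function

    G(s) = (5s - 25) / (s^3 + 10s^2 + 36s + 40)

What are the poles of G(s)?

The poles are the roots of the denominator s^3 + 10s^2 + 36s + 40 = 0.
Trying s = -2: the polynomial evaluates to 0, so (s + 2) is a factor.
Dividing out leaves s^2 + 8s + 20 = 0.
The quadratic formula then gives s = -4 ± 2j.

s = -4 ± 2j, -2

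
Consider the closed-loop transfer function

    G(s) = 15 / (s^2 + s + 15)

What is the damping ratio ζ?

ζ ≈ 0.1291

Compare the denominator to the standard form s^2 + 2ζωₙs + ωₙ².
ωₙ² = 15, so ωₙ = √15 ≈ 3.873 rad/s.
2ζωₙ = 1, so ζ = 1/(2·√15) ≈ 0.1291.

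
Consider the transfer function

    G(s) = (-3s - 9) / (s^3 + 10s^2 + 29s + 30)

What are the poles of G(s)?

s = -6, -2 + j, -2 - j

The poles are the roots of the denominator s^3 + 10s^2 + 29s + 30 = 0.
Trying s = -6: the polynomial evaluates to 0, so (s + 6) is a factor.
Dividing out leaves s^2 + 4s + 5 = 0.
The quadratic formula then gives s = -2 ± 1j.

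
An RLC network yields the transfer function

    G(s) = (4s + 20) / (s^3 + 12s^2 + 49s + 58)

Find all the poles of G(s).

The poles are the roots of the denominator s^3 + 12s^2 + 49s + 58 = 0.
Trying s = -2: the polynomial evaluates to 0, so (s + 2) is a factor.
Dividing out leaves s^2 + 10s + 29 = 0.
The quadratic formula then gives s = -5 ± 2j.

s = -5 ± 2j, -2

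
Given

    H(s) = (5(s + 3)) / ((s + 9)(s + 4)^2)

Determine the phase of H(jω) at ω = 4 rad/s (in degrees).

At s = j4: numerator = 15 + j20, denominator = -128 + j288.
∠H = ∠num − ∠den = 53.130° − (113.96°) = -60.83°.

∠H(j4) ≈ -60.83°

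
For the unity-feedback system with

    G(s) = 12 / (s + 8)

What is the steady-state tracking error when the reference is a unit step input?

e_ss = 0.4000

G(s) has no poles at the origin.
This is a Type 0 system. Kp = lim_{s→0} G(s) = 12/8 = 3/2.
e_ss = 1/(1 + Kp) = 1/(1 + 3/2) = 2/5 ≈ 0.4000.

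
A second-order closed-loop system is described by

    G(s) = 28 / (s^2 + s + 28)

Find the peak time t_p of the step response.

t_p ≈ 0.5964 s

Comparing s^2 + s + 28 to s^2 + 2ζωₙs + ωₙ²: ωₙ = √28 ≈ 5.292 rad/s and ζ = 1/(2·√28) ≈ 0.09449.
ζωₙ = 1/2 = 0.5, so ω_d = ωₙ√(1−ζ²) = √(ωₙ² − (ζωₙ)²) = √(28 − 0.5²) = √27.75 ≈ 5.268 rad/s.
t_p = π/ω_d = π/5.268 ≈ 0.5964 s.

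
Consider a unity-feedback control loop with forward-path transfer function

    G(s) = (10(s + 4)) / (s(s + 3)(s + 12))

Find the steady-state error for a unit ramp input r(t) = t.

e_ss = 0.9000

G(s) has one pole at the origin.
This is a Type 1 system. Kv = lim_{s→0} s·G(s) = 40/36 = 10/9.
e_ss = 1/Kv = 1/(10/9) = 9/10 ≈ 0.9000.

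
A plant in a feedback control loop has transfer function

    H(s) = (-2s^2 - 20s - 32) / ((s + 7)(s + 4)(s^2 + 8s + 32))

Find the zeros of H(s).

s = -2, -8

Set the numerator to zero: -2s^2 - 20s - 32 = 0, i.e. -2·(s^2 + 10s + 16) = 0.
Factoring: (s + 2)(s + 8) = 0.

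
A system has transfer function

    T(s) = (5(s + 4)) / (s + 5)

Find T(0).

At s = 0 each factor (s + a) contributes a and each (s^2 + bs + c) contributes c.
T(0) = 5·(4) / ((5)) = 20/5 = 4.

T(0) = 4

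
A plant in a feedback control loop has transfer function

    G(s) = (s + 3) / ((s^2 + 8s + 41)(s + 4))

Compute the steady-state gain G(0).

At s = 0 each factor (s + a) contributes a and each (s^2 + bs + c) contributes c.
G(0) = 1·(3) / ((41) · (4)) = 3/164 = 3/164.

G(0) = 3/164 ≈ 0.01829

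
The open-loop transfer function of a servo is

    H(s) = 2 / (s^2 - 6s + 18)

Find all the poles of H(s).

The poles are the roots of the denominator s^2 - 6s + 18 = 0.
Using the quadratic formula: s = (6 ± √(-36))/2 = 3 ± 3j.

s = 3 + 3j, 3 - 3j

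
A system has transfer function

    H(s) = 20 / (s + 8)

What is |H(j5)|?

Substitute s = j5: numerator = 20, denominator = 8 + j5.
|H(j5)| = |20| / |8 + j5| = 20 / 9.4340 ≈ 2.120.

|H(j5)| ≈ 2.120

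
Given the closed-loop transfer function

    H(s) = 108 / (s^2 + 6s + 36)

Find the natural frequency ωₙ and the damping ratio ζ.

Compare the denominator to the standard form s^2 + 2ζωₙs + ωₙ².
ωₙ² = 36, so ωₙ = 6 rad/s.
2ζωₙ = 6, so ζ = 6/(2·6) = 0.5.
With ζ = 0.5 the response is underdamped.

ωₙ = 6 rad/s, ζ = 0.5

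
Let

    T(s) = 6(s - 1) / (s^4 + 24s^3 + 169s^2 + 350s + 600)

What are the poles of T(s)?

s = -1 + 2j, -1 - 2j, -12, -10

The poles are the roots of the denominator s^4 + 24s^3 + 169s^2 + 350s + 600 = 0.
Trying s = -12: the polynomial evaluates to 0, so (s + 12) is a factor.
Dividing out leaves s^3 + 12s^2 + 25s + 50 = 0.
This factors further as (s^2 + 2s + 5)(s + 10) = 0.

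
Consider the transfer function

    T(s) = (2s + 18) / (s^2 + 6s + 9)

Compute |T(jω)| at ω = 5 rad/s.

Substitute s = j5: numerator = 18 + j10, denominator = -16 + j30.
|T(j5)| = |18 + j10| / |-16 + j30| = 20.591 / 34 ≈ 0.6056.

|T(j5)| ≈ 0.6056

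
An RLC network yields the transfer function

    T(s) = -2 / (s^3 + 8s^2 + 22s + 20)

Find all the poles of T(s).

s = -3 + j, -3 - j, -2

The poles are the roots of the denominator s^3 + 8s^2 + 22s + 20 = 0.
Trying s = -2: the polynomial evaluates to 0, so (s + 2) is a factor.
Dividing out leaves s^2 + 6s + 10 = 0.
The quadratic formula then gives s = -3 ± 1j.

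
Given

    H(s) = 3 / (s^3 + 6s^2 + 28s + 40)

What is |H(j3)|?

|H(j3)| ≈ 0.05111

Substitute s = j3: numerator = 3, denominator = -14 + j57.
|H(j3)| = |3| / |-14 + j57| = 3 / 58.694 ≈ 0.05111.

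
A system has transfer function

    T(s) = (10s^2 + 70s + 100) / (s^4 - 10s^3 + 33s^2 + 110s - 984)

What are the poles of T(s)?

The poles are the roots of the denominator s^4 - 10s^3 + 33s^2 + 110s - 984 = 0.
Trying s = 6: the polynomial evaluates to 0, so (s - 6) is a factor.
Dividing out leaves s^3 - 4s^2 + 9s + 164 = 0.
This factors further as (s^2 - 8s + 41)(s + 4) = 0.

s = 4 ± 5j, 6, -4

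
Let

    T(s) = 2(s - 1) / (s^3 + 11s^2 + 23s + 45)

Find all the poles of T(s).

s = -1 + 2j, -1 - 2j, -9

The poles are the roots of the denominator s^3 + 11s^2 + 23s + 45 = 0.
Trying s = -9: the polynomial evaluates to 0, so (s + 9) is a factor.
Dividing out leaves s^2 + 2s + 5 = 0.
The quadratic formula then gives s = -1 ± 2j.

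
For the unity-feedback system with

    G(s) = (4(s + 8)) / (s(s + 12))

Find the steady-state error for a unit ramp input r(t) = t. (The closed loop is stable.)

e_ss = 0.3750

G(s) has one pole at the origin.
This is a Type 1 system. Kv = lim_{s→0} s·G(s) = 32/12 = 8/3.
e_ss = 1/Kv = 1/(8/3) = 3/8 ≈ 0.3750.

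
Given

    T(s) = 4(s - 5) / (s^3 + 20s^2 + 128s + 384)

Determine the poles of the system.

s = -4 + 4j, -4 - 4j, -12

The poles are the roots of the denominator s^3 + 20s^2 + 128s + 384 = 0.
Trying s = -12: the polynomial evaluates to 0, so (s + 12) is a factor.
Dividing out leaves s^2 + 8s + 32 = 0.
The quadratic formula then gives s = -4 ± 4j.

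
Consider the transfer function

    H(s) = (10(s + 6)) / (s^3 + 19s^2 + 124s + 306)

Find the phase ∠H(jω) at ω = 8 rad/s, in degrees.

∠H(j8) ≈ -99.06°

At s = j8: numerator = 60 + j80, denominator = -910 + j480.
∠H = ∠num − ∠den = 53.130° − (152.19°) = -99.06°.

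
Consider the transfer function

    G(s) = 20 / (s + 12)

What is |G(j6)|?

Substitute s = j6: numerator = 20, denominator = 12 + j6.
|G(j6)| = |20| / |12 + j6| = 20 / 13.416 ≈ 1.491.

|G(j6)| ≈ 1.491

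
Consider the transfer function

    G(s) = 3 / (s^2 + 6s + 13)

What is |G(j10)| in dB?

|G(j10)|_dB ≈ -30.9 dB

Substitute s = j10: numerator = 3, denominator = -87 + j60.
|G(j10)| = |3| / |-87 + j60| = 3 / 105.68 ≈ 0.02839.
In decibels: 20·log₁₀(0.02839) ≈ -30.9 dB.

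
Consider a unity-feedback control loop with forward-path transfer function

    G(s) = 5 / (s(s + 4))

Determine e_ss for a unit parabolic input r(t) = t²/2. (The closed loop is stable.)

e_ss = ∞

G(s) has one pole at the origin.
This is a Type 1 system; Ka = lim_{s→0} s^2·G(s) = 0, so the steady-state error for a parabola input is infinite.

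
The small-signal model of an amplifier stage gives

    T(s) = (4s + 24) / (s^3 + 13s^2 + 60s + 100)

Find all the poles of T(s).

s = -4 + 2j, -4 - 2j, -5

The poles are the roots of the denominator s^3 + 13s^2 + 60s + 100 = 0.
Trying s = -5: the polynomial evaluates to 0, so (s + 5) is a factor.
Dividing out leaves s^2 + 8s + 20 = 0.
The quadratic formula then gives s = -4 ± 2j.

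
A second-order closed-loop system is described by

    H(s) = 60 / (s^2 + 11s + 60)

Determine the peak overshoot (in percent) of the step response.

Comparing s^2 + 11s + 60 to s^2 + 2ζωₙs + ωₙ²: ωₙ = √60 ≈ 7.746 rad/s and ζ = 11/(2·√60) ≈ 0.7100.
%OS = 100·exp(−πζ/√(1−ζ²)) = 100·exp(−π·0.7100/√(1−0.7100²)) ≈ 4.21%.

%OS ≈ 4.21%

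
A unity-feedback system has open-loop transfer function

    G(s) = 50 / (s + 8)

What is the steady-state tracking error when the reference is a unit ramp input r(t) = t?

e_ss = ∞

G(s) has no poles at the origin.
This is a Type 0 system; Kv = lim_{s→0} s·G(s) = 0, so the steady-state error for a ramp input is infinite.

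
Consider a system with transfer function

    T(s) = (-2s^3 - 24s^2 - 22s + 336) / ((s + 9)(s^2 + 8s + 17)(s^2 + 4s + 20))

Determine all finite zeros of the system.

Set the numerator to zero: -2s^3 - 24s^2 - 22s + 336 = 0, i.e. -2·(s^3 + 12s^2 + 11s - 168) = 0.
Factoring: (s + 7)(s + 8)(s - 3) = 0.

s = -7, -8, 3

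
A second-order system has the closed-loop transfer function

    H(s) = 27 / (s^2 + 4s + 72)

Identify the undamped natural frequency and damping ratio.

Compare the denominator to the standard form s^2 + 2ζωₙs + ωₙ².
ωₙ² = 72, so ωₙ = √72 ≈ 8.485 rad/s.
2ζωₙ = 4, so ζ = 4/(2·√72) ≈ 0.2357.

ωₙ ≈ 8.485 rad/s, ζ ≈ 0.2357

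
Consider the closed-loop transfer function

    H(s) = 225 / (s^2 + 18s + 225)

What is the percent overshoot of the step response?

Comparing s^2 + 18s + 225 to s^2 + 2ζωₙs + ωₙ²: ωₙ = 15 rad/s and ζ = 18/(2·15) = 0.6.
%OS = 100·exp(−πζ/√(1−ζ²)) = 100·exp(−π·0.6/√(1−0.6²)) ≈ 9.48%.

%OS ≈ 9.48%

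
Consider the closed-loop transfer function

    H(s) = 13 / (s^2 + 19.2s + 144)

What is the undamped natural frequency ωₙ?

Compare the denominator to the standard form s^2 + 2ζωₙs + ωₙ².
ωₙ² = 144, so ωₙ = 12 rad/s.

ωₙ = 12 rad/s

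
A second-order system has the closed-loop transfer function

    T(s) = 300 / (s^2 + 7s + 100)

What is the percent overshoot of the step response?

Comparing s^2 + 7s + 100 to s^2 + 2ζωₙs + ωₙ²: ωₙ = 10 rad/s and ζ = 7/(2·10) = 0.35.
%OS = 100·exp(−πζ/√(1−ζ²)) = 100·exp(−π·0.35/√(1−0.35²)) ≈ 30.9%.

%OS ≈ 30.9%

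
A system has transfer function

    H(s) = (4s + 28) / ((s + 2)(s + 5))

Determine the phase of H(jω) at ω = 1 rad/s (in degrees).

At s = j1: numerator = 28 + j4, denominator = 9 + j7.
∠H = ∠num − ∠den = 8.1301° − (37.875°) = -29.74°.

∠H(j1) ≈ -29.74°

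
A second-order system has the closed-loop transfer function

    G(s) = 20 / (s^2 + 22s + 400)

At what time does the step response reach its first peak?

Comparing s^2 + 22s + 400 to s^2 + 2ζωₙs + ωₙ²: ωₙ = 20 rad/s and ζ = 22/(2·20) = 0.55.
ζωₙ = 22/2 = 11, so ω_d = ωₙ√(1−ζ²) = √(ωₙ² − (ζωₙ)²) = √(400 − 11²) = √279 ≈ 16.70 rad/s.
t_p = π/ω_d = π/16.70 ≈ 0.1881 s.

t_p ≈ 0.1881 s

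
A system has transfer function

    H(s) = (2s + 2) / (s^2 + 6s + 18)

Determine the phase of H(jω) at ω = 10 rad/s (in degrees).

At s = j10: numerator = 2 + j20, denominator = -82 + j60.
∠H = ∠num − ∠den = 84.289° − (143.81°) = -59.52°.

∠H(j10) ≈ -59.52°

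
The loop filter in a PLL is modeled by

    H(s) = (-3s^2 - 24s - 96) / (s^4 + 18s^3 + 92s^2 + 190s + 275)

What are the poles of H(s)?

The poles are the roots of the denominator s^4 + 18s^3 + 92s^2 + 190s + 275 = 0.
Trying s = -11: the polynomial evaluates to 0, so (s + 11) is a factor.
Dividing out leaves s^3 + 7s^2 + 15s + 25 = 0.
This factors further as (s^2 + 2s + 5)(s + 5) = 0.

s = -1 ± 2j, -11, -5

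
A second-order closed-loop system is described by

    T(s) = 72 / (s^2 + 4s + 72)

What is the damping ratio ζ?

ζ ≈ 0.2357

Compare the denominator to the standard form s^2 + 2ζωₙs + ωₙ².
ωₙ² = 72, so ωₙ = √72 ≈ 8.485 rad/s.
2ζωₙ = 4, so ζ = 4/(2·√72) ≈ 0.2357.
With ζ = 0.2357 the response is underdamped.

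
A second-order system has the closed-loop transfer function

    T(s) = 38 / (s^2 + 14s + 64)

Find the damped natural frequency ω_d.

Comparing s^2 + 14s + 64 to s^2 + 2ζωₙs + ωₙ²: ωₙ = 8 rad/s and ζ = 14/(2·8) = 0.875.
ζωₙ = 14/2 = 7, so ω_d = ωₙ√(1−ζ²) = √(ωₙ² − (ζωₙ)²) = √(64 − 7²) = √15 ≈ 3.873 rad/s.

ω_d ≈ 3.873 rad/s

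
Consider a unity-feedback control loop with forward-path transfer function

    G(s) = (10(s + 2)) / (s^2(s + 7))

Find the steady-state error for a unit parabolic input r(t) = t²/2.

G(s) has 2 poles at the origin.
This is a Type 2 system. Ka = lim_{s→0} s^2·G(s) = 20/7.
e_ss = 1/Ka = 1/(20/7) = 7/20 ≈ 0.3500.

e_ss = 0.3500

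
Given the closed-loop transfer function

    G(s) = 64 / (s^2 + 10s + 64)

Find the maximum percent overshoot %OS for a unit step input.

Comparing s^2 + 10s + 64 to s^2 + 2ζωₙs + ωₙ²: ωₙ = 8 rad/s and ζ = 10/(2·8) = 0.625.
%OS = 100·exp(−πζ/√(1−ζ²)) = 100·exp(−π·0.625/√(1−0.625²)) ≈ 8.08%.

%OS ≈ 8.08%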